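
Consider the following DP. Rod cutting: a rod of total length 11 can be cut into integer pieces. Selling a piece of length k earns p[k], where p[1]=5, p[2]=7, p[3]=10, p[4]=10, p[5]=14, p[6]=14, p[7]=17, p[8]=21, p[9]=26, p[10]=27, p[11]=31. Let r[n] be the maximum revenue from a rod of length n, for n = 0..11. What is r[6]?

30

   n    0    1    2    3    4    5    6    7    8    9   10   11
r[n]    0    5   10   15   20   25   30   35   40   45   50   55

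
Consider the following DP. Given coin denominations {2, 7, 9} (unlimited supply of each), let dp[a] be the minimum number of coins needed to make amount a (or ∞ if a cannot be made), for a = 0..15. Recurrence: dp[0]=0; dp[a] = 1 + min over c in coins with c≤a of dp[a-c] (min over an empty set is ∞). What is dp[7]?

1

 a  0  1  2  3  4  5  6  7  8  9 10 11 12 13 14 15
dp  0  -  1  -  2  -  3  1  4  1  5  2  6  3  2  4
(- denotes ∞ / unreachable)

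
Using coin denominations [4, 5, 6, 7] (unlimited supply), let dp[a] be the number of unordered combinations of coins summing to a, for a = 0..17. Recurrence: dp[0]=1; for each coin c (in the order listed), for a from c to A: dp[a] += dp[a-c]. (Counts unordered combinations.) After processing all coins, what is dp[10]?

after  coin     0     1     2     3     4     5     6     7     8     9    10    11    12    13    14    15    16    17
          4     1     0     0     0     1     0     0     0     1     0     0     0     1     0     0     0     1     0
          5     1     0     0     0     1     1     0     0     1     1     1     0     1     1     1     1     1     1
          6     1     0     0     0     1     1     1     0     1     1     2     1     2     1     2     2     3     2
          7     1     0     0     0     1     1     1     1     1     1     2     2     3     2     3     3     4     4

2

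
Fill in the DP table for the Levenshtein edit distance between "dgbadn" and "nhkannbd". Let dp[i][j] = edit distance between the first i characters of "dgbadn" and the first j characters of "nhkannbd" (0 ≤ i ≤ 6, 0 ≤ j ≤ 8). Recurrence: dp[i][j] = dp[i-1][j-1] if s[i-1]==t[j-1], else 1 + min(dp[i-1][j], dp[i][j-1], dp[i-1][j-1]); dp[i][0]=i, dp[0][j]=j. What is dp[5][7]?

6

   ''  n  h  k  a  n  n  b  d
''  0  1  2  3  4  5  6  7  8
 d  1  1  2  3  4  5  6  7  7
 g  2  2  2  3  4  5  6  7  8
 b  3  3  3  3  4  5  6  6  7
 a  4  4  4  4  3  4  5  6  7
 d  5  5  5  5  4  4  5  6  6
 n  6  5  6  6  5  4  4  5  6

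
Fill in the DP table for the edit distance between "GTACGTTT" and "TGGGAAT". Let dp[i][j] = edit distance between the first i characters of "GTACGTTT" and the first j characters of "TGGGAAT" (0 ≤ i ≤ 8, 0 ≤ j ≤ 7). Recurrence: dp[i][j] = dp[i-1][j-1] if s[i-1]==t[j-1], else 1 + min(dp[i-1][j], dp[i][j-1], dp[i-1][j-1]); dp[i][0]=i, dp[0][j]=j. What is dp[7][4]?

5

   ''  T  G  G  G  A  A  T
''  0  1  2  3  4  5  6  7
 G  1  1  1  2  3  4  5  6
 T  2  1  2  2  3  4  5  5
 A  3  2  2  3  3  3  4  5
 C  4  3  3  3  4  4  4  5
 G  5  4  3  3  3  4  5  5
 T  6  5  4  4  4  4  5  5
 T  7  6  5  5  5  5  5  5
 T  8  7  6  6  6  6  6  5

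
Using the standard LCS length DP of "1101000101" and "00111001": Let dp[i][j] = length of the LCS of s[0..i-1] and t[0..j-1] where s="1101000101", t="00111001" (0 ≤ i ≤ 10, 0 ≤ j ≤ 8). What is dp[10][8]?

6

   ''  0  0  1  1  1  0  0  1
''  0  0  0  0  0  0  0  0  0
 1  0  0  0  1  1  1  1  1  1
 1  0  0  0  1  2  2  2  2  2
 0  0  1  1  1  2  2  3  3  3
 1  0  1  1  2  2  3  3  3  4
 0  0  1  2  2  2  3  4  4  4
 0  0  1  2  2  2  3  4  5  5
 0  0  1  2  2  2  3  4  5  5
 1  0  1  2  3  3  3  4  5  6
 0  0  1  2  3  3  3  4  5  6
 1  0  1  2  3  4  4  4  5  6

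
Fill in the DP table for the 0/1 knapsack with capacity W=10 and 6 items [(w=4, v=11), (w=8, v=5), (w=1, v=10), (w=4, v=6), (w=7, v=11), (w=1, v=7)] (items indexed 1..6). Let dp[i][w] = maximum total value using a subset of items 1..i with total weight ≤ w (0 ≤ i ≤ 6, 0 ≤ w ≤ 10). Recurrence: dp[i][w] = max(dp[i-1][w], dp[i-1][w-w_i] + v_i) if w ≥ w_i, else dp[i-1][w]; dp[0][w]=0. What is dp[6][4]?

i\w   0   1   2   3   4   5   6   7   8   9  10
  0   0   0   0   0   0   0   0   0   0   0   0
  1   0   0   0   0  11  11  11  11  11  11  11
  2   0   0   0   0  11  11  11  11  11  11  11
  3   0  10  10  10  11  21  21  21  21  21  21
  4   0  10  10  10  11  21  21  21  21  27  27
  5   0  10  10  10  11  21  21  21  21  27  27
  6   0  10  17  17  17  21  28  28  28  28  34

17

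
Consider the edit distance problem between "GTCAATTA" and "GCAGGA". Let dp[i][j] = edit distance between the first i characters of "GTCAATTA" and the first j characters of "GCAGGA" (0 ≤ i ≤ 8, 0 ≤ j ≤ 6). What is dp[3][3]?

   ''  G  C  A  G  G  A
''  0  1  2  3  4  5  6
 G  1  0  1  2  3  4  5
 T  2  1  1  2  3  4  5
 C  3  2  1  2  3  4  5
 A  4  3  2  1  2  3  4
 A  5  4  3  2  2  3  3
 T  6  5  4  3  3  3  4
 T  7  6  5  4  4  4  4
 A  8  7  6  5  5  5  4

2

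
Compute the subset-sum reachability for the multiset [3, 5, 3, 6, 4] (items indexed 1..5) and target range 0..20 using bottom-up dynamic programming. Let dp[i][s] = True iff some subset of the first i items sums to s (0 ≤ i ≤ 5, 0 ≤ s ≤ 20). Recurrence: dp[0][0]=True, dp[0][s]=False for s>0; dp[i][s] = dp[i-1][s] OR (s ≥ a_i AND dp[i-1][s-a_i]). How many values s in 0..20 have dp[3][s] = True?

6

i\s   0   1   2   3   4   5   6   7   8   9  10  11  12  13  14  15  16  17  18  19  20
  0   T   F   F   F   F   F   F   F   F   F   F   F   F   F   F   F   F   F   F   F   F
  1   T   F   F   T   F   F   F   F   F   F   F   F   F   F   F   F   F   F   F   F   F
  2   T   F   F   T   F   T   F   F   T   F   F   F   F   F   F   F   F   F   F   F   F
  3   T   F   F   T   F   T   T   F   T   F   F   T   F   F   F   F   F   F   F   F   F
  4   T   F   F   T   F   T   T   F   T   T   F   T   T   F   T   F   F   T   F   F   F
  5   T   F   F   T   T   T   T   T   T   T   T   T   T   T   T   T   T   T   T   F   F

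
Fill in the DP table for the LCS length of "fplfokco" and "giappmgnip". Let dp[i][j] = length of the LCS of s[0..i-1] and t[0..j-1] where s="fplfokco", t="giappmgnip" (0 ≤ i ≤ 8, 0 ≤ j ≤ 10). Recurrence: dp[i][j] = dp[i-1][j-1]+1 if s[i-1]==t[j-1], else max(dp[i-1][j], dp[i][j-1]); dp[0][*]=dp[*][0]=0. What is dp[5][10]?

1

   ''  g  i  a  p  p  m  g  n  i  p
''  0  0  0  0  0  0  0  0  0  0  0
 f  0  0  0  0  0  0  0  0  0  0  0
 p  0  0  0  0  1  1  1  1  1  1  1
 l  0  0  0  0  1  1  1  1  1  1  1
 f  0  0  0  0  1  1  1  1  1  1  1
 o  0  0  0  0  1  1  1  1  1  1  1
 k  0  0  0  0  1  1  1  1  1  1  1
 c  0  0  0  0  1  1  1  1  1  1  1
 o  0  0  0  0  1  1  1  1  1  1  1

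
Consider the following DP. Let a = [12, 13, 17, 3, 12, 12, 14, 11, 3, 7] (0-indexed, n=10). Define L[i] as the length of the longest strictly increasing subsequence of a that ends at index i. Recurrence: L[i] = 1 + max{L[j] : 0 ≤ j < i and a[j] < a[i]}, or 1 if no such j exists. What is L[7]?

2

   i    0    1    2    3    4    5    6    7    8    9
a[i]   12   13   17    3   12   12   14   11    3    7
L[i]    1    2    3    1    2    2    3    2    1    2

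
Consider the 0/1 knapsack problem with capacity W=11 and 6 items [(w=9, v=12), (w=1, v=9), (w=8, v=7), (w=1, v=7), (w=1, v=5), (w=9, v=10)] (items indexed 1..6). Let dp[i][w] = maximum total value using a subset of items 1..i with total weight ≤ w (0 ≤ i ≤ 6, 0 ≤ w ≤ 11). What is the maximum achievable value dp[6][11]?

28

i\w   0   1   2   3   4   5   6   7   8   9  10  11
  0   0   0   0   0   0   0   0   0   0   0   0   0
  1   0   0   0   0   0   0   0   0   0  12  12  12
  2   0   9   9   9   9   9   9   9   9  12  21  21
  3   0   9   9   9   9   9   9   9   9  16  21  21
  4   0   9  16  16  16  16  16  16  16  16  23  28
  5   0   9  16  21  21  21  21  21  21  21  23  28
  6   0   9  16  21  21  21  21  21  21  21  23  28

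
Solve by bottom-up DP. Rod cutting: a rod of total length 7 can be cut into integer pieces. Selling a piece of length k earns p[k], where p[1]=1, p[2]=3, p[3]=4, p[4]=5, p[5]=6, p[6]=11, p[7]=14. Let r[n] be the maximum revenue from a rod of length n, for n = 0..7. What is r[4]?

   n    0    1    2    3    4    5    6    7
r[n]    0    1    3    4    6    7   11   14

6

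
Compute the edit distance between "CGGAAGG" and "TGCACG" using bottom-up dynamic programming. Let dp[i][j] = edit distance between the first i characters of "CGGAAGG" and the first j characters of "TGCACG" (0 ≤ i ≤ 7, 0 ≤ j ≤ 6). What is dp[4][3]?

   ''  T  G  C  A  C  G
''  0  1  2  3  4  5  6
 C  1  1  2  2  3  4  5
 G  2  2  1  2  3  4  4
 G  3  3  2  2  3  4  4
 A  4  4  3  3  2  3  4
 A  5  5  4  4  3  3  4
 G  6  6  5  5  4  4  3
 G  7  7  6  6  5  5  4

3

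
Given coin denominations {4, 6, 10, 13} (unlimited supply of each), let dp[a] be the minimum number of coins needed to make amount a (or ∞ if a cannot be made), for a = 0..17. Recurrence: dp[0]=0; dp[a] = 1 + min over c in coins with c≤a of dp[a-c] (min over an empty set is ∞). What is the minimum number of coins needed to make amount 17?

 a  0  1  2  3  4  5  6  7  8  9 10 11 12 13 14 15 16 17
dp  0  -  -  -  1  -  1  -  2  -  1  -  2  1  2  -  2  2
(- denotes ∞ / unreachable)

2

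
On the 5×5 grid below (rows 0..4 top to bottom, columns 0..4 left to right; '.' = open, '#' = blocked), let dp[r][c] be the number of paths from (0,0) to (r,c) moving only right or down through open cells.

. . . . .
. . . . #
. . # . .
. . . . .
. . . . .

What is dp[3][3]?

r\c   0   1   2   3   4
  0   1   1   1   1   1
  1   1   2   3   4   0
  2   1   3   0   4   4
  3   1   4   4   8  12
  4   1   5   9  17  29

8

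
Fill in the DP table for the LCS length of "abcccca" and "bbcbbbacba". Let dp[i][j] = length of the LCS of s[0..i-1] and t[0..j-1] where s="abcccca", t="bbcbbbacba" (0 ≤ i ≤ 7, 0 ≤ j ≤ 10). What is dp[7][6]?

2

   ''  b  b  c  b  b  b  a  c  b  a
''  0  0  0  0  0  0  0  0  0  0  0
 a  0  0  0  0  0  0  0  1  1  1  1
 b  0  1  1  1  1  1  1  1  1  2  2
 c  0  1  1  2  2  2  2  2  2  2  2
 c  0  1  1  2  2  2  2  2  3  3  3
 c  0  1  1  2  2  2  2  2  3  3  3
 c  0  1  1  2  2  2  2  2  3  3  3
 a  0  1  1  2  2  2  2  3  3  3  4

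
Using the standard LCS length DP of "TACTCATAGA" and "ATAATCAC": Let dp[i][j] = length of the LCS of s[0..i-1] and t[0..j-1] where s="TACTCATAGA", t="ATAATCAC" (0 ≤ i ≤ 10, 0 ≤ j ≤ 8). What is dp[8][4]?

4

   ''  A  T  A  A  T  C  A  C
''  0  0  0  0  0  0  0  0  0
 T  0  0  1  1  1  1  1  1  1
 A  0  1  1  2  2  2  2  2  2
 C  0  1  1  2  2  2  3  3  3
 T  0  1  2  2  2  3  3  3  3
 C  0  1  2  2  2  3  4  4  4
 A  0  1  2  3  3  3  4  5  5
 T  0  1  2  3  3  4  4  5  5
 A  0  1  2  3  4  4  4  5  5
 G  0  1  2  3  4  4  4  5  5
 A  0  1  2  3  4  4  4  5  5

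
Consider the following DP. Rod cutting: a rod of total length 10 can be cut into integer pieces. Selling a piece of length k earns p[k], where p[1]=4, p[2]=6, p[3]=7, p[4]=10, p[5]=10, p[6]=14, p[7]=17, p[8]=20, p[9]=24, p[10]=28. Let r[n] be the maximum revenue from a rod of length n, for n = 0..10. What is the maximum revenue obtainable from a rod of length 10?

40

   n    0    1    2    3    4    5    6    7    8    9   10
r[n]    0    4    8   12   16   20   24   28   32   36   40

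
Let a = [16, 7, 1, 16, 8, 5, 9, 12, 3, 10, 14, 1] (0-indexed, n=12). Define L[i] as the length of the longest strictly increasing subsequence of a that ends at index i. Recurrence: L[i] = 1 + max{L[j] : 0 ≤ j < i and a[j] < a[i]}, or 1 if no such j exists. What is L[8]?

   i    0    1    2    3    4    5    6    7    8    9   10   11
a[i]   16    7    1   16    8    5    9   12    3   10   14    1
L[i]    1    1    1    2    2    2    3    4    2    4    5    1

2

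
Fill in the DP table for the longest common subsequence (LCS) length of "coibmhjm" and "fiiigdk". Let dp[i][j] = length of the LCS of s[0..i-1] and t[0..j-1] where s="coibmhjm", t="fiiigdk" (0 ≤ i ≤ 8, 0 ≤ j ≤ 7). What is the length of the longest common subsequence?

1

   ''  f  i  i  i  g  d  k
''  0  0  0  0  0  0  0  0
 c  0  0  0  0  0  0  0  0
 o  0  0  0  0  0  0  0  0
 i  0  0  1  1  1  1  1  1
 b  0  0  1  1  1  1  1  1
 m  0  0  1  1  1  1  1  1
 h  0  0  1  1  1  1  1  1
 j  0  0  1  1  1  1  1  1
 m  0  0  1  1  1  1  1  1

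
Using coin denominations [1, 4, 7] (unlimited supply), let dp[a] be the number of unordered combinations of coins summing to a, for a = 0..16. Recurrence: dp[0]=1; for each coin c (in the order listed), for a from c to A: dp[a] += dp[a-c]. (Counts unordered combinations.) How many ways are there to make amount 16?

9

after  coin     0     1     2     3     4     5     6     7     8     9    10    11    12    13    14    15    16
          1     1     1     1     1     1     1     1     1     1     1     1     1     1     1     1     1     1
          4     1     1     1     1     2     2     2     2     3     3     3     3     4     4     4     4     5
          7     1     1     1     1     2     2     2     3     4     4     4     5     6     6     7     8     9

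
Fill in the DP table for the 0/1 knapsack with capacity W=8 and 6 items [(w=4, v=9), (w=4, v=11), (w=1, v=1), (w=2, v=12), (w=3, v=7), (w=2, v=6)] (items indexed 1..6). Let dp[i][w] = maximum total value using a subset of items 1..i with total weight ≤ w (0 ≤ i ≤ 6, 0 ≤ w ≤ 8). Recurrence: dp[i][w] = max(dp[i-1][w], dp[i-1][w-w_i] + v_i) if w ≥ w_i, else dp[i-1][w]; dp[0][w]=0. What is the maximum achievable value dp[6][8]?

29

i\w   0   1   2   3   4   5   6   7   8
  0   0   0   0   0   0   0   0   0   0
  1   0   0   0   0   9   9   9   9   9
  2   0   0   0   0  11  11  11  11  20
  3   0   1   1   1  11  12  12  12  20
  4   0   1  12  13  13  13  23  24  24
  5   0   1  12  13  13  19  23  24  24
  6   0   1  12  13  18  19  23  25  29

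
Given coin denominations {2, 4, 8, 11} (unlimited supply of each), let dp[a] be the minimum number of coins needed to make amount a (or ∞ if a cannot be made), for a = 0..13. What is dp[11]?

1

 a  0  1  2  3  4  5  6  7  8  9 10 11 12 13
dp  0  -  1  -  1  -  2  -  1  -  2  1  2  2
(- denotes ∞ / unreachable)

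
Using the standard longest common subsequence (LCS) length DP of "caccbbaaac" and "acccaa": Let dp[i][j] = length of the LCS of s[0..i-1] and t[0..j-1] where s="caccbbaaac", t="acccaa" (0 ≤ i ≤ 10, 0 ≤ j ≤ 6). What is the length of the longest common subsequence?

   ''  a  c  c  c  a  a
''  0  0  0  0  0  0  0
 c  0  0  1  1  1  1  1
 a  0  1  1  1  1  2  2
 c  0  1  2  2  2  2  2
 c  0  1  2  3  3  3  3
 b  0  1  2  3  3  3  3
 b  0  1  2  3  3  3  3
 a  0  1  2  3  3  4  4
 a  0  1  2  3  3  4  5
 a  0  1  2  3  3  4  5
 c  0  1  2  3  4  4  5

5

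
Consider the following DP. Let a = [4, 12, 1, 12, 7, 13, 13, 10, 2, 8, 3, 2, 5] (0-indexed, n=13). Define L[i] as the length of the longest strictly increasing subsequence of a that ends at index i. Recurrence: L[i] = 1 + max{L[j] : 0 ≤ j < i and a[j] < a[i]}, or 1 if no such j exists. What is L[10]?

3

   i    0    1    2    3    4    5    6    7    8    9   10   11   12
a[i]    4   12    1   12    7   13   13   10    2    8    3    2    5
L[i]    1    2    1    2    2    3    3    3    2    3    3    2    4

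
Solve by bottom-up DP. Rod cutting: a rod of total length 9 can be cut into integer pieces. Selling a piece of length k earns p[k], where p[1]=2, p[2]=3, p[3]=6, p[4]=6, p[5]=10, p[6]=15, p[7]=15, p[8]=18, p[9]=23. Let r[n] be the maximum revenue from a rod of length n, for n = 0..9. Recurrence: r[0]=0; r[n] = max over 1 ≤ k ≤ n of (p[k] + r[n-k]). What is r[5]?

10

   n    0    1    2    3    4    5    6    7    8    9
r[n]    0    2    4    6    8   10   15   17   19   23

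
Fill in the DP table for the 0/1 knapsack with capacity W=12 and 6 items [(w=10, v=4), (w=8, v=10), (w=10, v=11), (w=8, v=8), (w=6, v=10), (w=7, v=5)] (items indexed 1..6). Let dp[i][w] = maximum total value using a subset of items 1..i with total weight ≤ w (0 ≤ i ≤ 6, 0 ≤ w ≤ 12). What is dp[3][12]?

i\w   0   1   2   3   4   5   6   7   8   9  10  11  12
  0   0   0   0   0   0   0   0   0   0   0   0   0   0
  1   0   0   0   0   0   0   0   0   0   0   4   4   4
  2   0   0   0   0   0   0   0   0  10  10  10  10  10
  3   0   0   0   0   0   0   0   0  10  10  11  11  11
  4   0   0   0   0   0   0   0   0  10  10  11  11  11
  5   0   0   0   0   0   0  10  10  10  10  11  11  11
  6   0   0   0   0   0   0  10  10  10  10  11  11  11

11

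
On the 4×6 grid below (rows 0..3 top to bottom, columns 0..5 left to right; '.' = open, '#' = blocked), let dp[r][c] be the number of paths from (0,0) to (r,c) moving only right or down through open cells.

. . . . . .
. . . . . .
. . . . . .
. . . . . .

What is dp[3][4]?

35

r\c   0   1   2   3   4   5
  0   1   1   1   1   1   1
  1   1   2   3   4   5   6
  2   1   3   6  10  15  21
  3   1   4  10  20  35  56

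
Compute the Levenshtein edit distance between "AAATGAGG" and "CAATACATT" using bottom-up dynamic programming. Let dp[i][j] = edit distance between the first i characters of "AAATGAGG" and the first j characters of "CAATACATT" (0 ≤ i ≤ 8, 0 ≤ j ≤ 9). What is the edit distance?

   ''  C  A  A  T  A  C  A  T  T
''  0  1  2  3  4  5  6  7  8  9
 A  1  1  1  2  3  4  5  6  7  8
 A  2  2  1  1  2  3  4  5  6  7
 A  3  3  2  1  2  2  3  4  5  6
 T  4  4  3  2  1  2  3  4  4  5
 G  5  5  4  3  2  2  3  4  5  5
 A  6  6  5  4  3  2  3  3  4  5
 G  7  7  6  5  4  3  3  4  4  5
 G  8  8  7  6  5  4  4  4  5  5

5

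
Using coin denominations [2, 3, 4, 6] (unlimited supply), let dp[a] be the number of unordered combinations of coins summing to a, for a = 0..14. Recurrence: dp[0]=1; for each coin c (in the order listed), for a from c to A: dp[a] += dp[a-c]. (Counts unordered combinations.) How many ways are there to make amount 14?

13

after  coin     0     1     2     3     4     5     6     7     8     9    10    11    12    13    14
          2     1     0     1     0     1     0     1     0     1     0     1     0     1     0     1
          3     1     0     1     1     1     1     2     1     2     2     2     2     3     2     3
          4     1     0     1     1     2     1     3     2     4     3     5     4     7     5     8
          6     1     0     1     1     2     1     4     2     5     4     7     5    11     7    13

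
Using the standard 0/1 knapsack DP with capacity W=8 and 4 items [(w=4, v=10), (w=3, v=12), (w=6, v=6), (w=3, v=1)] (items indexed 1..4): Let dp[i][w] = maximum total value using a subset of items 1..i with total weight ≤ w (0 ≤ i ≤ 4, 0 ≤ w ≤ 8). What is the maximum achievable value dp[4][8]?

i\w   0   1   2   3   4   5   6   7   8
  0   0   0   0   0   0   0   0   0   0
  1   0   0   0   0  10  10  10  10  10
  2   0   0   0  12  12  12  12  22  22
  3   0   0   0  12  12  12  12  22  22
  4   0   0   0  12  12  12  13  22  22

22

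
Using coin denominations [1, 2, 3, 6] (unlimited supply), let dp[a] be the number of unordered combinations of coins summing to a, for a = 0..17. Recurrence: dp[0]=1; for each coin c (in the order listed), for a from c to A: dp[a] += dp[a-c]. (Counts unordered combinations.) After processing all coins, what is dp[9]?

after  coin     0     1     2     3     4     5     6     7     8     9    10    11    12    13    14    15    16    17
          1     1     1     1     1     1     1     1     1     1     1     1     1     1     1     1     1     1     1
          2     1     1     2     2     3     3     4     4     5     5     6     6     7     7     8     8     9     9
          3     1     1     2     3     4     5     7     8    10    12    14    16    19    21    24    27    30    33
          6     1     1     2     3     4     5     8     9    12    15    18    21    27    30    36    42    48    54

15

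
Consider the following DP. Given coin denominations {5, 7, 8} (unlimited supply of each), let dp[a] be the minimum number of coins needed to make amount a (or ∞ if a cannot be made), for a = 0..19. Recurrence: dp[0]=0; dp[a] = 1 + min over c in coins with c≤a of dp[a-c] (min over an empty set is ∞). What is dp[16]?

 a  0  1  2  3  4  5  6  7  8  9 10 11 12 13 14 15 16 17 18 19
dp  0  -  -  -  -  1  -  1  1  -  2  -  2  2  2  2  2  3  3  3
(- denotes ∞ / unreachable)

2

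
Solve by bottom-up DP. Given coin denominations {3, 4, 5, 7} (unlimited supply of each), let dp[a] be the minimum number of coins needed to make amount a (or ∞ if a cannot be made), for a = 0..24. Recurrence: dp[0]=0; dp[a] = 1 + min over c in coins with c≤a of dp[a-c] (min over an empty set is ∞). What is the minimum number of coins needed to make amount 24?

 a  0  1  2  3  4  5  6  7  8  9 10 11 12 13 14 15 16 17 18 19 20 21 22 23 24
dp  0  -  -  1  1  1  2  1  2  2  2  2  2  3  2  3  3  3  3  3  4  3  4  4  4
(- denotes ∞ / unreachable)

4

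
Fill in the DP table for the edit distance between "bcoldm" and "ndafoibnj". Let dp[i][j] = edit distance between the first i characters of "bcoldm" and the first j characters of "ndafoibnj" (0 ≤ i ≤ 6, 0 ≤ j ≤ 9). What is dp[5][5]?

5

   ''  n  d  a  f  o  i  b  n  j
''  0  1  2  3  4  5  6  7  8  9
 b  1  1  2  3  4  5  6  6  7  8
 c  2  2  2  3  4  5  6  7  7  8
 o  3  3  3  3  4  4  5  6  7  8
 l  4  4  4  4  4  5  5  6  7  8
 d  5  5  4  5  5  5  6  6  7  8
 m  6  6  5  5  6  6  6  7  7  8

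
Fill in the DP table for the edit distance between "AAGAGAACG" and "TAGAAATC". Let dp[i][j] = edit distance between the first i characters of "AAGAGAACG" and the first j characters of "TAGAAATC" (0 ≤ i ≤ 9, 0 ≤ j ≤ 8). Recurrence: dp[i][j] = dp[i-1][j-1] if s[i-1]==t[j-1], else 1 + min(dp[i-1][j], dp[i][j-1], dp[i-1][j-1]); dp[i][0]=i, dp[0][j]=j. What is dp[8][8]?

3

   ''  T  A  G  A  A  A  T  C
''  0  1  2  3  4  5  6  7  8
 A  1  1  1  2  3  4  5  6  7
 A  2  2  1  2  2  3  4  5  6
 G  3  3  2  1  2  3  4  5  6
 A  4  4  3  2  1  2  3  4  5
 G  5  5  4  3  2  2  3  4  5
 A  6  6  5  4  3  2  2  3  4
 A  7  7  6  5  4  3  2  3  4
 C  8  8  7  6  5  4  3  3  3
 G  9  9  8  7  6  5  4  4  4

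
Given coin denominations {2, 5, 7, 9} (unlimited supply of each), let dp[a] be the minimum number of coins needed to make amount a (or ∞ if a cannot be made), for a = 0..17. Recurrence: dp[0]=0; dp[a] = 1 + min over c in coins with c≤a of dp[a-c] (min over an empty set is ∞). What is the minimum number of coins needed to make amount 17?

 a  0  1  2  3  4  5  6  7  8  9 10 11 12 13 14 15 16 17
dp  0  -  1  -  2  1  3  1  4  1  2  2  2  3  2  3  2  3
(- denotes ∞ / unreachable)

3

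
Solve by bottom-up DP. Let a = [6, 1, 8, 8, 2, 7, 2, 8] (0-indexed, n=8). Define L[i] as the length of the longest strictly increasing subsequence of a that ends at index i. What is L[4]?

2

   i    0    1    2    3    4    5    6    7
a[i]    6    1    8    8    2    7    2    8
L[i]    1    1    2    2    2    3    2    4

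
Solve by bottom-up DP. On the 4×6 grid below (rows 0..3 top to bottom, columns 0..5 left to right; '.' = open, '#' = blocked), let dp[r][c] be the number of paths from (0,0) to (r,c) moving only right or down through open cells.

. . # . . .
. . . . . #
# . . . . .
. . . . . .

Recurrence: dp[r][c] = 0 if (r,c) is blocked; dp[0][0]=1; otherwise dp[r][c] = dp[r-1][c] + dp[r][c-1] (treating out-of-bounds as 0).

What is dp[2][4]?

8

r\c   0   1   2   3   4   5
  0   1   1   0   0   0   0
  1   1   2   2   2   2   0
  2   0   2   4   6   8   8
  3   0   2   6  12  20  28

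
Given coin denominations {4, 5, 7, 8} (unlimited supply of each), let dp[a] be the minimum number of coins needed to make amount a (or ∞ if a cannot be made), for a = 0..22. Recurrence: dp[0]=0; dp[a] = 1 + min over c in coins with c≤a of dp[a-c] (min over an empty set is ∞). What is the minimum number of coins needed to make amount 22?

3

 a  0  1  2  3  4  5  6  7  8  9 10 11 12 13 14 15 16 17 18 19 20 21 22
dp  0  -  -  -  1  1  -  1  1  2  2  2  2  2  2  2  2  3  3  3  3  3  3
(- denotes ∞ / unreachable)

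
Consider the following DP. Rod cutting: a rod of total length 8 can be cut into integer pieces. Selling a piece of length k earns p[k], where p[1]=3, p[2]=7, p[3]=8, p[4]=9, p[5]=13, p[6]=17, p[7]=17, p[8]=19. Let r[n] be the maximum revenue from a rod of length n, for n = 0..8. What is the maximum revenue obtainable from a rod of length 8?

28

   n    0    1    2    3    4    5    6    7    8
r[n]    0    3    7   10   14   17   21   24   28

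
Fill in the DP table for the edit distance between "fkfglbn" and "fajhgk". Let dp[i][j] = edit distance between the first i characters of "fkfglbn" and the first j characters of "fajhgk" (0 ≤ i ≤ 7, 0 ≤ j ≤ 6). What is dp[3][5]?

   ''  f  a  j  h  g  k
''  0  1  2  3  4  5  6
 f  1  0  1  2  3  4  5
 k  2  1  1  2  3  4  4
 f  3  2  2  2  3  4  5
 g  4  3  3  3  3  3  4
 l  5  4  4  4  4  4  4
 b  6  5  5  5  5  5  5
 n  7  6  6  6  6  6  6

4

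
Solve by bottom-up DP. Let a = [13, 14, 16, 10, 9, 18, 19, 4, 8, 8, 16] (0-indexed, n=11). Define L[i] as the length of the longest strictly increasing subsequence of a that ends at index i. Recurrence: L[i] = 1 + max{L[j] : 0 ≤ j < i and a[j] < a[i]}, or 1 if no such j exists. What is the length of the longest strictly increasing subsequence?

5

   i    0    1    2    3    4    5    6    7    8    9   10
a[i]   13   14   16   10    9   18   19    4    8    8   16
L[i]    1    2    3    1    1    4    5    1    2    2    3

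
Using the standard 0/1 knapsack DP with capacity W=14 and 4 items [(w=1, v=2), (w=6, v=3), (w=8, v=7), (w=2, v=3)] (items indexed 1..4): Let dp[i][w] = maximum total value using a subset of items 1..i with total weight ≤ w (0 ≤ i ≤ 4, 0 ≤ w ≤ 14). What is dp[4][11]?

i\w   0   1   2   3   4   5   6   7   8   9  10  11  12  13  14
  0   0   0   0   0   0   0   0   0   0   0   0   0   0   0   0
  1   0   2   2   2   2   2   2   2   2   2   2   2   2   2   2
  2   0   2   2   2   2   2   3   5   5   5   5   5   5   5   5
  3   0   2   2   2   2   2   3   5   7   9   9   9   9   9  10
  4   0   2   3   5   5   5   5   5   7   9  10  12  12  12  12

12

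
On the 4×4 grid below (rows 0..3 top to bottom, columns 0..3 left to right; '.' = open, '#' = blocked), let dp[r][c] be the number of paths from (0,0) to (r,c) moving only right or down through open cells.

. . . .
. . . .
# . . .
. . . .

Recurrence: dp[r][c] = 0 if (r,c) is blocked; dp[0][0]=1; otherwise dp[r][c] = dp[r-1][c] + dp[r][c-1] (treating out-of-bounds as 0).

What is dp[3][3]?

16

r\c   0   1   2   3
  0   1   1   1   1
  1   1   2   3   4
  2   0   2   5   9
  3   0   2   7  16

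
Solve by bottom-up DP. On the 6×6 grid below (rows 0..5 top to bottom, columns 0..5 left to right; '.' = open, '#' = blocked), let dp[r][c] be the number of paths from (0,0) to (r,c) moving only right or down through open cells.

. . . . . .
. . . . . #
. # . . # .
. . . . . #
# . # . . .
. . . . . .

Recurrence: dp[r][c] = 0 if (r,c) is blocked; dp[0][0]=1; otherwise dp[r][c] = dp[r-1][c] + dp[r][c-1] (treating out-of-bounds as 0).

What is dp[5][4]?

r\c   0   1   2   3   4   5
  0   1   1   1   1   1   1
  1   1   2   3   4   5   0
  2   1   0   3   7   0   0
  3   1   1   4  11  11   0
  4   0   1   0  11  22  22
  5   0   1   1  12  34  56

34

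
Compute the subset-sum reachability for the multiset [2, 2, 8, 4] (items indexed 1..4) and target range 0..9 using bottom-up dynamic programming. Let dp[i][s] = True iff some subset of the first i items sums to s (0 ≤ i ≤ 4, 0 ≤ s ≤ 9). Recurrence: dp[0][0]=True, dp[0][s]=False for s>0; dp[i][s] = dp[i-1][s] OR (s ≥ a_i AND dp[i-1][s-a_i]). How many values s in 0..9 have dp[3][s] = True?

i\s   0   1   2   3   4   5   6   7   8   9
  0   T   F   F   F   F   F   F   F   F   F
  1   T   F   T   F   F   F   F   F   F   F
  2   T   F   T   F   T   F   F   F   F   F
  3   T   F   T   F   T   F   F   F   T   F
  4   T   F   T   F   T   F   T   F   T   F

4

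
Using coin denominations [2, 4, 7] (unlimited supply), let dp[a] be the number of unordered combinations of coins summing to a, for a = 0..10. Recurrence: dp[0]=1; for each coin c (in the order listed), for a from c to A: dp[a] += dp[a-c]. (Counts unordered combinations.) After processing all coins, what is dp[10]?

3

after  coin     0     1     2     3     4     5     6     7     8     9    10
          2     1     0     1     0     1     0     1     0     1     0     1
          4     1     0     1     0     2     0     2     0     3     0     3
          7     1     0     1     0     2     0     2     1     3     1     3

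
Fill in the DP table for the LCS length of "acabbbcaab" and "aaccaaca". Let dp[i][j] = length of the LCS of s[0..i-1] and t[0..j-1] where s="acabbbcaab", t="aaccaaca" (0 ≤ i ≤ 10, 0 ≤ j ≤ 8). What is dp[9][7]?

5

   ''  a  a  c  c  a  a  c  a
''  0  0  0  0  0  0  0  0  0
 a  0  1  1  1  1  1  1  1  1
 c  0  1  1  2  2  2  2  2  2
 a  0  1  2  2  2  3  3  3  3
 b  0  1  2  2  2  3  3  3  3
 b  0  1  2  2  2  3  3  3  3
 b  0  1  2  2  2  3  3  3  3
 c  0  1  2  3  3  3  3  4  4
 a  0  1  2  3  3  4  4  4  5
 a  0  1  2  3  3  4  5  5  5
 b  0  1  2  3  3  4  5  5  5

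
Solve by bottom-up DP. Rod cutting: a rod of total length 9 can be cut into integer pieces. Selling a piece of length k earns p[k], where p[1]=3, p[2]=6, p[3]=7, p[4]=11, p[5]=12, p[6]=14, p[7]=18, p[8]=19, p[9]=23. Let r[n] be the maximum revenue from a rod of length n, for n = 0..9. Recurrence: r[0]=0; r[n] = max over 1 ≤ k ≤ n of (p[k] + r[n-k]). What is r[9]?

   n    0    1    2    3    4    5    6    7    8    9
r[n]    0    3    6    9   12   15   18   21   24   27

27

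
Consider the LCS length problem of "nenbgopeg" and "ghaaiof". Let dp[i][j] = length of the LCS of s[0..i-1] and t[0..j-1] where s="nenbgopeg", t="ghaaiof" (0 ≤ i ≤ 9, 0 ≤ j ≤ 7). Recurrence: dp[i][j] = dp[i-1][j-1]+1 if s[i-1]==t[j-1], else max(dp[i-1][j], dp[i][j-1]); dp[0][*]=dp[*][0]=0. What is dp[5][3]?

   ''  g  h  a  a  i  o  f
''  0  0  0  0  0  0  0  0
 n  0  0  0  0  0  0  0  0
 e  0  0  0  0  0  0  0  0
 n  0  0  0  0  0  0  0  0
 b  0  0  0  0  0  0  0  0
 g  0  1  1  1  1  1  1  1
 o  0  1  1  1  1  1  2  2
 p  0  1  1  1  1  1  2  2
 e  0  1  1  1  1  1  2  2
 g  0  1  1  1  1  1  2  2

1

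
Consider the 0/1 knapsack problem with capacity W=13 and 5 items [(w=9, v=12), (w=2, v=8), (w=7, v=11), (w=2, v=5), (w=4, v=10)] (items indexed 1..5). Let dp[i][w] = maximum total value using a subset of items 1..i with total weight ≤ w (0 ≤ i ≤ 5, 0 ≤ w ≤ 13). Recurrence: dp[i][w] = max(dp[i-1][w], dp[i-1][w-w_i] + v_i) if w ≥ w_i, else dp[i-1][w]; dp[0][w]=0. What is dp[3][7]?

11

i\w   0   1   2   3   4   5   6   7   8   9  10  11  12  13
  0   0   0   0   0   0   0   0   0   0   0   0   0   0   0
  1   0   0   0   0   0   0   0   0   0  12  12  12  12  12
  2   0   0   8   8   8   8   8   8   8  12  12  20  20  20
  3   0   0   8   8   8   8   8  11  11  19  19  20  20  20
  4   0   0   8   8  13  13  13  13  13  19  19  24  24  25
  5   0   0   8   8  13  13  18  18  23  23  23  24  24  29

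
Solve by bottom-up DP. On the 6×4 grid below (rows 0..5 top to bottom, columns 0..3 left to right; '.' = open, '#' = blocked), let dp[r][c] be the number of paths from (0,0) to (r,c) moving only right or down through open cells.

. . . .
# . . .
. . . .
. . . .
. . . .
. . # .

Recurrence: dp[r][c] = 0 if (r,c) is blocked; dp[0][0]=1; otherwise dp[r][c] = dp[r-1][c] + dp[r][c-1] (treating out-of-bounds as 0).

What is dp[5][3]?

15

r\c   0   1   2   3
  0   1   1   1   1
  1   0   1   2   3
  2   0   1   3   6
  3   0   1   4  10
  4   0   1   5  15
  5   0   1   0  15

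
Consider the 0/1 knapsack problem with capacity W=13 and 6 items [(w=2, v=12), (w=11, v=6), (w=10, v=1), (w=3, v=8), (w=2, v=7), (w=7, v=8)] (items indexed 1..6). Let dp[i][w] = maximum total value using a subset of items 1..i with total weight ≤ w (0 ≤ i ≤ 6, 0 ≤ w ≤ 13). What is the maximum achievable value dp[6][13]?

28

i\w   0   1   2   3   4   5   6   7   8   9  10  11  12  13
  0   0   0   0   0   0   0   0   0   0   0   0   0   0   0
  1   0   0  12  12  12  12  12  12  12  12  12  12  12  12
  2   0   0  12  12  12  12  12  12  12  12  12  12  12  18
  3   0   0  12  12  12  12  12  12  12  12  12  12  13  18
  4   0   0  12  12  12  20  20  20  20  20  20  20  20  20
  5   0   0  12  12  19  20  20  27  27  27  27  27  27  27
  6   0   0  12  12  19  20  20  27  27  27  27  27  28  28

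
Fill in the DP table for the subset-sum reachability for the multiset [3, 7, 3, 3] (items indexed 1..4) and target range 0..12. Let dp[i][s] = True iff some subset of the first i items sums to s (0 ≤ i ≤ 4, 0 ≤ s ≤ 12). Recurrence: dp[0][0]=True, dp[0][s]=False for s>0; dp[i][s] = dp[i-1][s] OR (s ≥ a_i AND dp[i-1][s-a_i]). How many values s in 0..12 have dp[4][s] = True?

i\s   0   1   2   3   4   5   6   7   8   9  10  11  12
  0   T   F   F   F   F   F   F   F   F   F   F   F   F
  1   T   F   F   T   F   F   F   F   F   F   F   F   F
  2   T   F   F   T   F   F   F   T   F   F   T   F   F
  3   T   F   F   T   F   F   T   T   F   F   T   F   F
  4   T   F   F   T   F   F   T   T   F   T   T   F   F

6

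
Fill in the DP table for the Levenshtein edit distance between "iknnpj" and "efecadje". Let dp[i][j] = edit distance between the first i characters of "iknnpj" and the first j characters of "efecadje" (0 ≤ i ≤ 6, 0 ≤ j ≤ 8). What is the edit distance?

7

   ''  e  f  e  c  a  d  j  e
''  0  1  2  3  4  5  6  7  8
 i  1  1  2  3  4  5  6  7  8
 k  2  2  2  3  4  5  6  7  8
 n  3  3  3  3  4  5  6  7  8
 n  4  4  4  4  4  5  6  7  8
 p  5  5  5  5  5  5  6  7  8
 j  6  6  6  6  6  6  6  6  7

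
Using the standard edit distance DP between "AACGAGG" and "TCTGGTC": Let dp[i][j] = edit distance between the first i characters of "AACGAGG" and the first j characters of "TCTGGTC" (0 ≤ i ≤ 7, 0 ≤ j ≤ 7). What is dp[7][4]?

5

   ''  T  C  T  G  G  T  C
''  0  1  2  3  4  5  6  7
 A  1  1  2  3  4  5  6  7
 A  2  2  2  3  4  5  6  7
 C  3  3  2  3  4  5  6  6
 G  4  4  3  3  3  4  5  6
 A  5  5  4  4  4  4  5  6
 G  6  6  5  5  4  4  5  6
 G  7  7  6  6  5  4  5  6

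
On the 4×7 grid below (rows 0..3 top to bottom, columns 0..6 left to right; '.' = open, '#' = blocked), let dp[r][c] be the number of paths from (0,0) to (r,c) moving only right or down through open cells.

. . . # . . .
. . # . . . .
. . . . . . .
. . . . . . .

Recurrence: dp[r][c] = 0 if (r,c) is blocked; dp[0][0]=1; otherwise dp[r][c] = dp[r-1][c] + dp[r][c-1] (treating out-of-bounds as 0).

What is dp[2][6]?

3

r\c   0   1   2   3   4   5   6
  0   1   1   1   0   0   0   0
  1   1   2   0   0   0   0   0
  2   1   3   3   3   3   3   3
  3   1   4   7  10  13  16  19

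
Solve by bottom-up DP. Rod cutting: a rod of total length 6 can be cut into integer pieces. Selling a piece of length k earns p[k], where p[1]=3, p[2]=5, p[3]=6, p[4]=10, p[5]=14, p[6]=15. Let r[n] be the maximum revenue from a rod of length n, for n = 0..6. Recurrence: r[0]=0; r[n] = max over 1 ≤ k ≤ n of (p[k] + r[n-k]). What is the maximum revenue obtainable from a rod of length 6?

   n    0    1    2    3    4    5    6
r[n]    0    3    6    9   12   15   18

18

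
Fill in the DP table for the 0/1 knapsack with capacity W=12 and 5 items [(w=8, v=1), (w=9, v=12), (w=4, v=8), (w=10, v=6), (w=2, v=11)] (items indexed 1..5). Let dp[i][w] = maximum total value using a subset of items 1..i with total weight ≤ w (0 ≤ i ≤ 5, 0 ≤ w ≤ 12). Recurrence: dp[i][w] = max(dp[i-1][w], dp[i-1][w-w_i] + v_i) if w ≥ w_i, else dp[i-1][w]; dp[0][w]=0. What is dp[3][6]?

8

i\w   0   1   2   3   4   5   6   7   8   9  10  11  12
  0   0   0   0   0   0   0   0   0   0   0   0   0   0
  1   0   0   0   0   0   0   0   0   1   1   1   1   1
  2   0   0   0   0   0   0   0   0   1  12  12  12  12
  3   0   0   0   0   8   8   8   8   8  12  12  12  12
  4   0   0   0   0   8   8   8   8   8  12  12  12  12
  5   0   0  11  11  11  11  19  19  19  19  19  23  23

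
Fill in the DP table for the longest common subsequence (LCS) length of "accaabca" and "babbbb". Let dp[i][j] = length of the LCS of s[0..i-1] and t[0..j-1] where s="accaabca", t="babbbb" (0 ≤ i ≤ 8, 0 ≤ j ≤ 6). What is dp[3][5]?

   ''  b  a  b  b  b  b
''  0  0  0  0  0  0  0
 a  0  0  1  1  1  1  1
 c  0  0  1  1  1  1  1
 c  0  0  1  1  1  1  1
 a  0  0  1  1  1  1  1
 a  0  0  1  1  1  1  1
 b  0  1  1  2  2  2  2
 c  0  1  1  2  2  2  2
 a  0  1  2  2  2  2  2

1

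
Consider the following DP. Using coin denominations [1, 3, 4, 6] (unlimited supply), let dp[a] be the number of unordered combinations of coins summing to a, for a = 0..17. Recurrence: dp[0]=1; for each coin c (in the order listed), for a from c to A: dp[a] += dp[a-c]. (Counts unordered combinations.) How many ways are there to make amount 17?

after  coin     0     1     2     3     4     5     6     7     8     9    10    11    12    13    14    15    16    17
          1     1     1     1     1     1     1     1     1     1     1     1     1     1     1     1     1     1     1
          3     1     1     1     2     2     2     3     3     3     4     4     4     5     5     5     6     6     6
          4     1     1     1     2     3     3     4     5     6     7     8     9    11    12    13    15    17    18
          6     1     1     1     2     3     3     5     6     7     9    11    12    16    18    20    24    28    30

30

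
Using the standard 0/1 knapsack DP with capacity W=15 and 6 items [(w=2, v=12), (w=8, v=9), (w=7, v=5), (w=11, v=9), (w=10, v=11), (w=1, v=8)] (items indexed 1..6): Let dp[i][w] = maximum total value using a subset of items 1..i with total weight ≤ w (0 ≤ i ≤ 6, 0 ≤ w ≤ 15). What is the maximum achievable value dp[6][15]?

i\w   0   1   2   3   4   5   6   7   8   9  10  11  12  13  14  15
  0   0   0   0   0   0   0   0   0   0   0   0   0   0   0   0   0
  1   0   0  12  12  12  12  12  12  12  12  12  12  12  12  12  12
  2   0   0  12  12  12  12  12  12  12  12  21  21  21  21  21  21
  3   0   0  12  12  12  12  12  12  12  17  21  21  21  21  21  21
  4   0   0  12  12  12  12  12  12  12  17  21  21  21  21  21  21
  5   0   0  12  12  12  12  12  12  12  17  21  21  23  23  23  23
  6   0   8  12  20  20  20  20  20  20  20  25  29  29  31  31  31

31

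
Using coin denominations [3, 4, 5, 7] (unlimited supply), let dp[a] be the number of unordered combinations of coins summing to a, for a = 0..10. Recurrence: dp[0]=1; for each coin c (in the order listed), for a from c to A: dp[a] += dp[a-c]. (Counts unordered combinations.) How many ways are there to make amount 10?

after  coin     0     1     2     3     4     5     6     7     8     9    10
          3     1     0     0     1     0     0     1     0     0     1     0
          4     1     0     0     1     1     0     1     1     1     1     1
          5     1     0     0     1     1     1     1     1     2     2     2
          7     1     0     0     1     1     1     1     2     2     2     3

3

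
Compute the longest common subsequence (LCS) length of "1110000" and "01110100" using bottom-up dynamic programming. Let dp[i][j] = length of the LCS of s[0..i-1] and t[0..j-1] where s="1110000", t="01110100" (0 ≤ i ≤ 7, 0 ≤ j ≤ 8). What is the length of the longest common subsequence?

6

   ''  0  1  1  1  0  1  0  0
''  0  0  0  0  0  0  0  0  0
 1  0  0  1  1  1  1  1  1  1
 1  0  0  1  2  2  2  2  2  2
 1  0  0  1  2  3  3  3  3  3
 0  0  1  1  2  3  4  4  4  4
 0  0  1  1  2  3  4  4  5  5
 0  0  1  1  2  3  4  4  5  6
 0  0  1  1  2  3  4  4  5  6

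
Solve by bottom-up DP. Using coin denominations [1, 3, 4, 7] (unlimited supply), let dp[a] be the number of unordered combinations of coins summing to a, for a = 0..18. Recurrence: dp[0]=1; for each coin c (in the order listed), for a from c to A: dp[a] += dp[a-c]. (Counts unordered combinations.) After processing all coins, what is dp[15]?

after  coin     0     1     2     3     4     5     6     7     8     9    10    11    12    13    14    15    16    17    18
          1     1     1     1     1     1     1     1     1     1     1     1     1     1     1     1     1     1     1     1
          3     1     1     1     2     2     2     3     3     3     4     4     4     5     5     5     6     6     6     7
          4     1     1     1     2     3     3     4     5     6     7     8     9    11    12    13    15    17    18    20
          7     1     1     1     2     3     3     4     6     7     8    10    12    14    16    19    22    25    28    32

22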